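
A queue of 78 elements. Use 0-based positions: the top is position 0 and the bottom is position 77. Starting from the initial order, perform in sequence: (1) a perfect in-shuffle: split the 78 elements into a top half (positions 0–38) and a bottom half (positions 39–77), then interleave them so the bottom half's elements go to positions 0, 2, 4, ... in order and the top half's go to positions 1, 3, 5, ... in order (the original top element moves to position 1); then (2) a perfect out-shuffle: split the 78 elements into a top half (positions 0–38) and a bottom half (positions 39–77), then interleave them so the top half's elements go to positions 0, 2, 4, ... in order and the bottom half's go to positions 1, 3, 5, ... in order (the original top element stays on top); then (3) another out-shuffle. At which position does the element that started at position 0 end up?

Track the element from position 0 forward through each operation:
  after op 1 (in-shuffle): 0 → 1
  after op 2 (out-shuffle): 1 → 2
  after op 3 (out-shuffle): 2 → 4

4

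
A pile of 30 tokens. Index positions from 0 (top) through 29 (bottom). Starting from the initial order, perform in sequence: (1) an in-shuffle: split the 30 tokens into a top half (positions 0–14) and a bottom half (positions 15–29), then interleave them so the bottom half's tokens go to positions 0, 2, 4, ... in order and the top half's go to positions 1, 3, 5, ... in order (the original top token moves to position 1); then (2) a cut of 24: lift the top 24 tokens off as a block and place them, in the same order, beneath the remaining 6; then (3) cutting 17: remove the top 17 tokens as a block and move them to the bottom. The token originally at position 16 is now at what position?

Track the token from position 16 forward through each operation:
  after op 1 (in-shuffle): 16 → 2
  after op 2 (cut 24): 2 → 8
  after op 3 (cut 17): 8 → 21

21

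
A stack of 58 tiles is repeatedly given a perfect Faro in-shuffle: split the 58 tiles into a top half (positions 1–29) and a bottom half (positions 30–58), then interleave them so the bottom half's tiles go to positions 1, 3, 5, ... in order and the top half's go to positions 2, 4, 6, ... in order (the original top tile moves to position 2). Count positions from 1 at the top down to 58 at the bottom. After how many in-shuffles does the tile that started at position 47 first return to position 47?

58

Follow position 47 under repeated in-shuffles:
47 → 35 → 11 → 22 → 44 → 29 → 58 → 57 → ... → 47 (length 58)
It first returns after 58 in-shuffles.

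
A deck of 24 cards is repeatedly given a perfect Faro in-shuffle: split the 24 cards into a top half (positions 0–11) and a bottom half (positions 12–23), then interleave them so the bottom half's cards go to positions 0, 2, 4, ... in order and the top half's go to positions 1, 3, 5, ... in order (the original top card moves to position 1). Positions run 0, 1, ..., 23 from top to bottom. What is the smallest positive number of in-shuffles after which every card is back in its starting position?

20

The in-shuffle permutes the 24 positions with cycle lengths [4, 20].
Every card is home exactly when every cycle has completed a whole number of laps, i.e. after lcm(4, 20) = 20 in-shuffles.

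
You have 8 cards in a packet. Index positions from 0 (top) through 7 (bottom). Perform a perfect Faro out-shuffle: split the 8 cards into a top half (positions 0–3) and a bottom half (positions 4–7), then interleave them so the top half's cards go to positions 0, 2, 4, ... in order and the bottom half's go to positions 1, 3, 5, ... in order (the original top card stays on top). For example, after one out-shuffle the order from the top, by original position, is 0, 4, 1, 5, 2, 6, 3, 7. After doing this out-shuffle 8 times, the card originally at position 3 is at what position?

Track the card's position through each out-shuffle:
3 → 6 → 5 → 3 → 6 → 5 → 3 → 6 → 5

5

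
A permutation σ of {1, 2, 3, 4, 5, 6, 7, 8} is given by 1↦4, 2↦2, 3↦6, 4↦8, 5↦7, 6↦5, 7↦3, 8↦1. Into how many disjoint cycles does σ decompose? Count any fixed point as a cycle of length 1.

Cycle decomposition: (1 4 8) (2) (3 6 5 7).
3 cycles.

3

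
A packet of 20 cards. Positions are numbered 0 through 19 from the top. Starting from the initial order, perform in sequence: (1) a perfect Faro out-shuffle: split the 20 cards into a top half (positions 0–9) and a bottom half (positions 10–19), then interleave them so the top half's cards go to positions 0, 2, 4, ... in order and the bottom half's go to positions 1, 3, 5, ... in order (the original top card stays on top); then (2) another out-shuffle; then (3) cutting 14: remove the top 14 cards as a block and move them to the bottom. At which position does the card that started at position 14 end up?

4

Track the card from position 14 forward through each operation:
  after op 1 (out-shuffle): 14 → 9
  after op 2 (out-shuffle): 9 → 18
  after op 3 (cut 14): 18 → 4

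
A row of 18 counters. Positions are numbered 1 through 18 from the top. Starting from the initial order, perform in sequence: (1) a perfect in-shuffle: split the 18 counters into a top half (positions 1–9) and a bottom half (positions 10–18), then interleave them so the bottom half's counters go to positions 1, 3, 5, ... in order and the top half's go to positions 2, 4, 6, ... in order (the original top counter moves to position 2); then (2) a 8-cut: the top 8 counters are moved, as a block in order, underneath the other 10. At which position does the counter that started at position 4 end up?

18

Track the counter from position 4 forward through each operation:
  after op 1 (in-shuffle): 4 → 8
  after op 2 (cut 8): 8 → 18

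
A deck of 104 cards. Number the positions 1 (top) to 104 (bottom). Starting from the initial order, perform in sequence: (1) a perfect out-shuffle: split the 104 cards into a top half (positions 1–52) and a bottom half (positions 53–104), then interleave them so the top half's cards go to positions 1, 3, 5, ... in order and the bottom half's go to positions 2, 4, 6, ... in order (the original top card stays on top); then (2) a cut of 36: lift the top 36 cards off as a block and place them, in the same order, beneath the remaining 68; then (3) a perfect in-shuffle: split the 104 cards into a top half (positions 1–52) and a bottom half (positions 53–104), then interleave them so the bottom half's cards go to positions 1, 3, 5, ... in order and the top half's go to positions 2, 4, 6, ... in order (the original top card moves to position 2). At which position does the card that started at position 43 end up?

98

Track the card from position 43 forward through each operation:
  after op 1 (out-shuffle): 43 → 85
  after op 2 (cut 36): 85 → 49
  after op 3 (in-shuffle): 49 → 98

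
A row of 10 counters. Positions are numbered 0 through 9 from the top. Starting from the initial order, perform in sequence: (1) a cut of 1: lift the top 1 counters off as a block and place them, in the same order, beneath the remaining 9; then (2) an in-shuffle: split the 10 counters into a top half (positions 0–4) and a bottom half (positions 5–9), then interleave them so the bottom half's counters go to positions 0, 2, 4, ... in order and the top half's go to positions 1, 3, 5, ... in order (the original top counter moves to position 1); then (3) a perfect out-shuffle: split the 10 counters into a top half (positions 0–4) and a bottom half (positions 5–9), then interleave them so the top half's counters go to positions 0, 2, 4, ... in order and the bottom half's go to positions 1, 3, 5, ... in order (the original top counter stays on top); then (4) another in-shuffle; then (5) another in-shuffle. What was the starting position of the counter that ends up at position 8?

7

Undo the operations in reverse order, starting from position 8:
  undo op 5 (in-shuffle, from bottom half): 8 ← 9
  undo op 4 (in-shuffle, from top half): 9 ← 4
  undo op 3 (out-shuffle, from top half): 4 ← 2
  undo op 2 (in-shuffle, from bottom half): 2 ← 6
  undo op 1 (cut 1): 6 ← 7
So the counter at position 8 came from original position 7.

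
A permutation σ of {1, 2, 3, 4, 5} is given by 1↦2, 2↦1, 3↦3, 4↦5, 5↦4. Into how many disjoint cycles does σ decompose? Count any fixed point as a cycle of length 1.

Cycle decomposition: (1 2) (3) (4 5).
3 cycles.

3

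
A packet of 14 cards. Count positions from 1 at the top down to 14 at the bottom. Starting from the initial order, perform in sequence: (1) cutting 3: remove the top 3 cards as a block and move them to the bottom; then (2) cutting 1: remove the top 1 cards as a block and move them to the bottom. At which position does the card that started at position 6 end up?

2

Track the card from position 6 forward through each operation:
  after op 1 (cut 3): 6 → 3
  after op 2 (cut 1): 3 → 2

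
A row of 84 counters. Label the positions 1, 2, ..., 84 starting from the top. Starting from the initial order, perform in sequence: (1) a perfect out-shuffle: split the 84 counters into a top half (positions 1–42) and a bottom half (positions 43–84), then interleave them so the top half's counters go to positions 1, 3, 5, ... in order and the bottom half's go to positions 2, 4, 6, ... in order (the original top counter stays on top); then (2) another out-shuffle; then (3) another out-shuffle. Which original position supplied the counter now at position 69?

Undo the operations in reverse order, starting from position 69:
  undo op 3 (out-shuffle, from top half): 69 ← 35
  undo op 2 (out-shuffle, from top half): 35 ← 18
  undo op 1 (out-shuffle, from bottom half): 18 ← 51
So the counter at position 69 came from original position 51.

51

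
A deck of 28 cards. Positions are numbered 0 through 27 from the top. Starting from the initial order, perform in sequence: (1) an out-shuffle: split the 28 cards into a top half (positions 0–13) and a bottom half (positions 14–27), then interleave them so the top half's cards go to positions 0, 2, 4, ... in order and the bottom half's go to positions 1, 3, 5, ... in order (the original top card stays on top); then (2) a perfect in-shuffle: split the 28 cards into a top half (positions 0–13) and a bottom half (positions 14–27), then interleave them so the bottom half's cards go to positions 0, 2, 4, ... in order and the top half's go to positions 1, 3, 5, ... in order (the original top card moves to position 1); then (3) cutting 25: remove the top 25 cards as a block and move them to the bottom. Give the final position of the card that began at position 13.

27

Track the card from position 13 forward through each operation:
  after op 1 (out-shuffle): 13 → 26
  after op 2 (in-shuffle): 26 → 24
  after op 3 (cut 25): 24 → 27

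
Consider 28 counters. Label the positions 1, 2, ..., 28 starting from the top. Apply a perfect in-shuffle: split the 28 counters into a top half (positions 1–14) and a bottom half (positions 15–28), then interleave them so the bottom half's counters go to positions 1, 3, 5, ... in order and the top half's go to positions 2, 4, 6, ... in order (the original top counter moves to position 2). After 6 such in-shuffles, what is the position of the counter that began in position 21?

Track the counter's position through each in-shuffle:
21 → 13 → 26 → 23 → 17 → 5 → 10

10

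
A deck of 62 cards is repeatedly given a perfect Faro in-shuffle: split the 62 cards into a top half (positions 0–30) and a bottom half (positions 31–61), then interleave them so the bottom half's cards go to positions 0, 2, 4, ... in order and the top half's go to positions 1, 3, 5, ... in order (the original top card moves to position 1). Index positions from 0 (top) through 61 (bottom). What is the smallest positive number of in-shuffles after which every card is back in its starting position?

The in-shuffle permutes the 62 positions with cycle lengths [2, 3, 3, 6, 6, 6, 6, 6, 6, 6, 6, 6].
Every card is home exactly when every cycle has completed a whole number of laps, i.e. after lcm(2, 3, 6) = 6 in-shuffles.

6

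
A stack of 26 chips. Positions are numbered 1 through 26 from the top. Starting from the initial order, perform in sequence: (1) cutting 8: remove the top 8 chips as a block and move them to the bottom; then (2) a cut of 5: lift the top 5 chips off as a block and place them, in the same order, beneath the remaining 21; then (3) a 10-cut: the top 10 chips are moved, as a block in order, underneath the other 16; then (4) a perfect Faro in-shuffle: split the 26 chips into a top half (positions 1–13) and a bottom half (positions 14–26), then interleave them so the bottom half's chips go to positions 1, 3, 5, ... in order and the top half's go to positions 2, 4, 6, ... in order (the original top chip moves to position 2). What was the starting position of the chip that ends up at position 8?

Undo the operations in reverse order, starting from position 8:
  undo op 4 (in-shuffle, from top half): 8 ← 4
  undo op 3 (cut 10): 4 ← 14
  undo op 2 (cut 5): 14 ← 19
  undo op 1 (cut 8): 19 ← 1
So the chip at position 8 came from original position 1.

1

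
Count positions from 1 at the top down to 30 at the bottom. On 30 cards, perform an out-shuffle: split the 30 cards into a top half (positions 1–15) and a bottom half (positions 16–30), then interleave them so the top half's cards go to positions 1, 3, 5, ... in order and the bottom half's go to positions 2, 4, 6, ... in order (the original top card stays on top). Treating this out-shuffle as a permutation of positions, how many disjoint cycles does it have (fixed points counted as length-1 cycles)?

Trace each unvisited position around until it returns:
(1) (2 3 5 9 17 4 ... len 28) (30)
3 cycles in total.

3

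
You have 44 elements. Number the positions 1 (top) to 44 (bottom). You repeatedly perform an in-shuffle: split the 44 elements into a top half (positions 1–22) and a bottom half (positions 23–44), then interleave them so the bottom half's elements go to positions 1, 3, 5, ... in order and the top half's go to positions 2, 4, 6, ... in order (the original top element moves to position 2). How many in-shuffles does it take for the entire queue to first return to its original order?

12

The in-shuffle permutes the 44 positions with cycle lengths [2, 4, 4, 4, 6, 12, 12].
Every element is home exactly when every cycle has completed a whole number of laps, i.e. after lcm(2, 4, 6, 12) = 12 in-shuffles.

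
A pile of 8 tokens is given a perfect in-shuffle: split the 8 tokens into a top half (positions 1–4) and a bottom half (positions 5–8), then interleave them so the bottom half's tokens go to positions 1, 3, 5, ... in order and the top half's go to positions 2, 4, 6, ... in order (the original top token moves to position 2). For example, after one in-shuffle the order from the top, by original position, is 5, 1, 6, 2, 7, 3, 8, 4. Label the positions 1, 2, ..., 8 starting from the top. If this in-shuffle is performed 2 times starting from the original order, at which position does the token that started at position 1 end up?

4

Track the token's position through each in-shuffle:
1 → 2 → 4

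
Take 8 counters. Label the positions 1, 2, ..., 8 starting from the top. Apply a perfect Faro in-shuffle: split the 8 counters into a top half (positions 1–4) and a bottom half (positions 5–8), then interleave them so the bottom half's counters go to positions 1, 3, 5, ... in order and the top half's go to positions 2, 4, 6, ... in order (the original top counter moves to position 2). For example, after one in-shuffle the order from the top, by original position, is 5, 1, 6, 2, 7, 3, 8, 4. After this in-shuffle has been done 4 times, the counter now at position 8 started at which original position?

Work backwards from position 8, undoing one in-shuffle at a time:
8 ← 4 ← 2 ← 1 ← 5
So the counter now at position 8 started at position 5.

5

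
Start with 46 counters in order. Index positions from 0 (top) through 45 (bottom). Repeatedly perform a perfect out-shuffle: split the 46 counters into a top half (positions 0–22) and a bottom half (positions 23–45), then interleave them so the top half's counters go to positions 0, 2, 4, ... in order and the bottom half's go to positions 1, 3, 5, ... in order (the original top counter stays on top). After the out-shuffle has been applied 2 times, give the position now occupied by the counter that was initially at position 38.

17

Track the counter's position through each out-shuffle:
38 → 31 → 17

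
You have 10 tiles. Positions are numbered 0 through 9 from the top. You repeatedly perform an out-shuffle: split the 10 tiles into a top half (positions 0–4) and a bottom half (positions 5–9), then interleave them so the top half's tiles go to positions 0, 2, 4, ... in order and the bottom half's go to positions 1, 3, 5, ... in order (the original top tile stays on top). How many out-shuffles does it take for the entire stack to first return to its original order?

6

The out-shuffle permutes the 10 positions with cycle lengths [1, 1, 2, 6].
Every tile is home exactly when every cycle has completed a whole number of laps, i.e. after lcm(1, 2, 6) = 6 out-shuffles.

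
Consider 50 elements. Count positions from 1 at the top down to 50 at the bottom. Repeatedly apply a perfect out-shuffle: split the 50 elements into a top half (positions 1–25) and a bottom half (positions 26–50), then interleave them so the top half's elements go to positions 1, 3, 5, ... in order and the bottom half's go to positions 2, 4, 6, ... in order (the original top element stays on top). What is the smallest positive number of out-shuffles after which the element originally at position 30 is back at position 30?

Follow position 30 under repeated out-shuffles:
30 → 10 → 19 → 37 → 24 → 47 → 44 → 38 → ... → 30 (length 21)
It first returns after 21 out-shuffles.

21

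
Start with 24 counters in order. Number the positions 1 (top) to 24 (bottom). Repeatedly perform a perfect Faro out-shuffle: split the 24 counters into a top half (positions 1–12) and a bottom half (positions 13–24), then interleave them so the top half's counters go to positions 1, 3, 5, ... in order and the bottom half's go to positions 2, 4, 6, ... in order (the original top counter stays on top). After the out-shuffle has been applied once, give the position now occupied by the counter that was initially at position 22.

Track the counter's position through each out-shuffle:
22 → 20

20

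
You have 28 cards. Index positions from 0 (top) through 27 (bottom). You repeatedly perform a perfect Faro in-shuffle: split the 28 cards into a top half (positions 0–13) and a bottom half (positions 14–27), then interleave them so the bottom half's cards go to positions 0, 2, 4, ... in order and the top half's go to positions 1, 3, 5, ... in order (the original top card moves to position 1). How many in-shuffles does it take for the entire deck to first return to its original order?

28

The in-shuffle permutes the 28 positions with cycle lengths [28].
Every card is home exactly when every cycle has completed a whole number of laps, i.e. after lcm(28) = 28 in-shuffles.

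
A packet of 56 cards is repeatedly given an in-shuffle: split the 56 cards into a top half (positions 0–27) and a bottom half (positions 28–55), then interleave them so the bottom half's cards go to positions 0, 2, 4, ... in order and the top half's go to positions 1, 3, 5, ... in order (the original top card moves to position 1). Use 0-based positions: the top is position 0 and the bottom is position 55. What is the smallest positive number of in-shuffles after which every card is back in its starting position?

The in-shuffle permutes the 56 positions with cycle lengths [2, 18, 18, 18].
Every card is home exactly when every cycle has completed a whole number of laps, i.e. after lcm(2, 18) = 18 in-shuffles.

18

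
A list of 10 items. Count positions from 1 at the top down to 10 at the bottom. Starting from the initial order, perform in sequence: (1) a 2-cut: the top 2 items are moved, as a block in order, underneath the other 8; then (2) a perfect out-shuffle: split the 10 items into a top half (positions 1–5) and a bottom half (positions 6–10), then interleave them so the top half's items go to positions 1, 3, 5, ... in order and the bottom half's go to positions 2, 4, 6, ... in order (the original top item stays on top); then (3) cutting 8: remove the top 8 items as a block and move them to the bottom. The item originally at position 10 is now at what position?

Track the item from position 10 forward through each operation:
  after op 1 (cut 2): 10 → 8
  after op 2 (out-shuffle): 8 → 6
  after op 3 (cut 8): 6 → 8

8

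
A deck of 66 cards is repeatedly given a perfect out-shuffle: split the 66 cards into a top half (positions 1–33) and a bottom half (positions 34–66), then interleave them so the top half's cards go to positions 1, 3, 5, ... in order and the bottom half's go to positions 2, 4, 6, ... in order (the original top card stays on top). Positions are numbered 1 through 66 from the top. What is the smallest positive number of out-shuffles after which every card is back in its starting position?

12

The out-shuffle permutes the 66 positions with cycle lengths [1, 1, 4, 12, 12, 12, 12, 12].
Every card is home exactly when every cycle has completed a whole number of laps, i.e. after lcm(1, 4, 12) = 12 out-shuffles.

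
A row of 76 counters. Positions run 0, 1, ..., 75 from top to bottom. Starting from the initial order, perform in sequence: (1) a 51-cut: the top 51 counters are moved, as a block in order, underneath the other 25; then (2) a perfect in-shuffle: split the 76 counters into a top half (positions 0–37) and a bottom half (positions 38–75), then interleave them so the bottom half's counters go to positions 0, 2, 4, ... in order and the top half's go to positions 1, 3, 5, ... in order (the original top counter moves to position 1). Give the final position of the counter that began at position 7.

65

Track the counter from position 7 forward through each operation:
  after op 1 (cut 51): 7 → 32
  after op 2 (in-shuffle): 32 → 65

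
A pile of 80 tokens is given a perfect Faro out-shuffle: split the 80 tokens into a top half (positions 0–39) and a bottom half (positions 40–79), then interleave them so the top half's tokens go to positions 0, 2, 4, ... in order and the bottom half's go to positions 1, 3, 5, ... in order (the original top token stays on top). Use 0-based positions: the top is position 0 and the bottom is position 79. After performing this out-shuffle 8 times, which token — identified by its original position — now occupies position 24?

47

Work backwards from position 24, undoing one out-shuffle at a time:
24 ← 12 ← 6 ← 3 ← 41 ← 60 ← 30 ← 15 ← 47
So the token now at position 24 started at position 47.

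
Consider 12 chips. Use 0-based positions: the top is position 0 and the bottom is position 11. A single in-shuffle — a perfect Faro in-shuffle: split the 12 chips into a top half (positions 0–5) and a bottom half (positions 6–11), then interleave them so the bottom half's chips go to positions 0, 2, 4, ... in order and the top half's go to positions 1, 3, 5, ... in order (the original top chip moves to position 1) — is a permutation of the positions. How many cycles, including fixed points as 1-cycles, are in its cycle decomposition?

Trace each unvisited position around until it returns:
(0 1 3 7 2 5 ... len 12)
1 cycle in total.

1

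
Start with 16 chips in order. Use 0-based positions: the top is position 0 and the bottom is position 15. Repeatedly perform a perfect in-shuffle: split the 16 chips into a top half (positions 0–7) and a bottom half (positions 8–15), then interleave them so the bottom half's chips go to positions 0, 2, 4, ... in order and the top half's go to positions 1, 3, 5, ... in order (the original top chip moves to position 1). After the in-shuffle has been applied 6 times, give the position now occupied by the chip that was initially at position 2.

4

Track the chip's position through each in-shuffle:
2 → 5 → 11 → 6 → 13 → 10 → 4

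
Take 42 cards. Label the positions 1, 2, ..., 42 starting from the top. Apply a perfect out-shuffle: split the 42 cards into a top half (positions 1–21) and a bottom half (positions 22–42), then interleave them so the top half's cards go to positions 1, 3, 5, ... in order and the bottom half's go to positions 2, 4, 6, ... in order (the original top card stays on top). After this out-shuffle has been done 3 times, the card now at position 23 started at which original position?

Work backwards from position 23, undoing one out-shuffle at a time:
23 ← 12 ← 27 ← 14
So the card now at position 23 started at position 14.

14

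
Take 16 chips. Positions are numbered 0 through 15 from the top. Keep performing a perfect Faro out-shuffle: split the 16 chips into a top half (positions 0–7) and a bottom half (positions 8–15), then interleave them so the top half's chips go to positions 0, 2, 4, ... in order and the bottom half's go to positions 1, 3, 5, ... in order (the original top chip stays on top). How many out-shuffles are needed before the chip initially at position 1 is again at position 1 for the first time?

4

Follow position 1 under repeated out-shuffles:
1 → 2 → 4 → 8 → 1
It first returns after 4 out-shuffles.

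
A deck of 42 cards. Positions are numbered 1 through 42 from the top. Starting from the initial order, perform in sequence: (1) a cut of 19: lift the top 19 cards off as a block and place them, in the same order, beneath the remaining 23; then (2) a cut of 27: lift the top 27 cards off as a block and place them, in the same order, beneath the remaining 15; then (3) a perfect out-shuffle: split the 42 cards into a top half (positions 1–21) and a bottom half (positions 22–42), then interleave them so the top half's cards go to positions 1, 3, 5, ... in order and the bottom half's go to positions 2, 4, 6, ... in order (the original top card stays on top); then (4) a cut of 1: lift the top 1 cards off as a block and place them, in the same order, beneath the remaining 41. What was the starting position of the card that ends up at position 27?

Undo the operations in reverse order, starting from position 27:
  undo op 4 (cut 1): 27 ← 28
  undo op 3 (out-shuffle, from bottom half): 28 ← 35
  undo op 2 (cut 27): 35 ← 20
  undo op 1 (cut 19): 20 ← 39
So the card at position 27 came from original position 39.

39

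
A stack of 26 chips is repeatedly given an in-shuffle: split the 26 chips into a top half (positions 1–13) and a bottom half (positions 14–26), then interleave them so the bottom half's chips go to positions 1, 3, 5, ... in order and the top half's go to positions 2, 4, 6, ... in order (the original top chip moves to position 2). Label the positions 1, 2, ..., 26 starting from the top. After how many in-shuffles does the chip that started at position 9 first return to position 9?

2

Follow position 9 under repeated in-shuffles:
9 → 18 → 9
It first returns after 2 in-shuffles.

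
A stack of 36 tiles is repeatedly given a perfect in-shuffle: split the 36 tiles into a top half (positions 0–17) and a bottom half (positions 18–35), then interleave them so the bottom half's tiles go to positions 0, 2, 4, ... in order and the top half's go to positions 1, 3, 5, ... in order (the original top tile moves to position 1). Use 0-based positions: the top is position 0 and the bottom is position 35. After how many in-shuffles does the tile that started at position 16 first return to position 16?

Follow position 16 under repeated in-shuffles:
16 → 33 → 30 → 24 → 12 → 25 → 14 → 29 → ... → 16 (length 36)
It first returns after 36 in-shuffles.

36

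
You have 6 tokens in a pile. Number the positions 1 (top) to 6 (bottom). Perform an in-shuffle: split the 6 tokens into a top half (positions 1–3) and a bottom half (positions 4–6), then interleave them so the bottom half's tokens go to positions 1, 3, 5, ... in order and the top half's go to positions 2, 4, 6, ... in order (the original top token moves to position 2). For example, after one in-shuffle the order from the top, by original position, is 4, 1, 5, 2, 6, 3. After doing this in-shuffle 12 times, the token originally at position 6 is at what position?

6

Track the token's position through each in-shuffle:
6 → 5 → 3 → 6 → 5 → 3 → 6 → 5 → 3 → 6 → 5 → 3 → 6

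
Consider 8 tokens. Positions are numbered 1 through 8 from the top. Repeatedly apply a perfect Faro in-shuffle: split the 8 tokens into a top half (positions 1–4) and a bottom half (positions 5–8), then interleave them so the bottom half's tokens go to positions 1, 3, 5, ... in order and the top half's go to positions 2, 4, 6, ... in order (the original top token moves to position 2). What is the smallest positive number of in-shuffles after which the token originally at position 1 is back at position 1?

Follow position 1 under repeated in-shuffles:
1 → 2 → 4 → 8 → 7 → 5 → 1
It first returns after 6 in-shuffles.

6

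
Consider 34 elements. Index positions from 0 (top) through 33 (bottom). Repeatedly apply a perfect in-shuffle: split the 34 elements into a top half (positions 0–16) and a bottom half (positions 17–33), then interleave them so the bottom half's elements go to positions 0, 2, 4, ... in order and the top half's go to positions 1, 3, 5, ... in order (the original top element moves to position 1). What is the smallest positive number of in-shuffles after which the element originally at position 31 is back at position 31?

Follow position 31 under repeated in-shuffles:
31 → 28 → 22 → 10 → 21 → 8 → 17 → 0 → 1 → 3 → 7 → 15 → 31
It first returns after 12 in-shuffles.

12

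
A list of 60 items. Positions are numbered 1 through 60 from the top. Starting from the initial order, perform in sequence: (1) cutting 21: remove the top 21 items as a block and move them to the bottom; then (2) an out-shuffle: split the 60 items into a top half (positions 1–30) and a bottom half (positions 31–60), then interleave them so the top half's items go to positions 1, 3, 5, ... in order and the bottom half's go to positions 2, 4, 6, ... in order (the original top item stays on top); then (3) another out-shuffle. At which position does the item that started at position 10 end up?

16

Track the item from position 10 forward through each operation:
  after op 1 (cut 21): 10 → 49
  after op 2 (out-shuffle): 49 → 38
  after op 3 (out-shuffle): 38 → 16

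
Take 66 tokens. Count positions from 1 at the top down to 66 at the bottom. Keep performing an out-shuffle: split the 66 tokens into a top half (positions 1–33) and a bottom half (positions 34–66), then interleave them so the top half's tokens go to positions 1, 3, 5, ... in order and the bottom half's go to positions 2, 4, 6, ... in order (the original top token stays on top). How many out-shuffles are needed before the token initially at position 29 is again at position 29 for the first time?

Follow position 29 under repeated out-shuffles:
29 → 57 → 48 → 30 → 59 → 52 → 38 → 10 → 19 → 37 → 8 → 15 → 29
It first returns after 12 out-shuffles.

12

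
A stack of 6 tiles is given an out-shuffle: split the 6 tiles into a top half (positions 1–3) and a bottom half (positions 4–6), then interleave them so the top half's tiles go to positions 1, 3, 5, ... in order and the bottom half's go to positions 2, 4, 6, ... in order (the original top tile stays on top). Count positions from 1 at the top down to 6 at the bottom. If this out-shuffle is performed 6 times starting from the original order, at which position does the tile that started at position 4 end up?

3

Track the tile's position through each out-shuffle:
4 → 2 → 3 → 5 → 4 → 2 → 3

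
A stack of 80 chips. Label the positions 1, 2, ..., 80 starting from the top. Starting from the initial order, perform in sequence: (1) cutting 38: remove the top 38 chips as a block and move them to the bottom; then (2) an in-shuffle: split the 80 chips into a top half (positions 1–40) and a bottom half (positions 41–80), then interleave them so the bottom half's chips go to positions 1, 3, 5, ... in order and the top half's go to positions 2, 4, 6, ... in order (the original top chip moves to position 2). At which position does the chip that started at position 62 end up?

48

Track the chip from position 62 forward through each operation:
  after op 1 (cut 38): 62 → 24
  after op 2 (in-shuffle): 24 → 48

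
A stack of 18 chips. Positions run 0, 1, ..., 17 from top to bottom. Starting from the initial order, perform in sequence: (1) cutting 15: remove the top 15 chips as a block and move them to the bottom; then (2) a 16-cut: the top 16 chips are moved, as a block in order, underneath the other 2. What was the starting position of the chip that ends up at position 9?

4

Undo the operations in reverse order, starting from position 9:
  undo op 2 (cut 16): 9 ← 7
  undo op 1 (cut 15): 7 ← 4
So the chip at position 9 came from original position 4.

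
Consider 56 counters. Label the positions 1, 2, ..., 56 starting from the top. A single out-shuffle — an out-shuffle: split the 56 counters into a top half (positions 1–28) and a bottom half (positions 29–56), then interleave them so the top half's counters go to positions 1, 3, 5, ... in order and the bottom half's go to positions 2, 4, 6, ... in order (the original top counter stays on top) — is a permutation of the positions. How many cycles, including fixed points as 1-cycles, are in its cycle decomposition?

Trace each unvisited position around until it returns:
(1) (2 3 5 9 17 33 ... len 20) (4 7 13 25 49 42 ... len 20) (6 11 21 41 26 51 46 36 16 31) (12 23 45 34) (56)
6 cycles in total.

6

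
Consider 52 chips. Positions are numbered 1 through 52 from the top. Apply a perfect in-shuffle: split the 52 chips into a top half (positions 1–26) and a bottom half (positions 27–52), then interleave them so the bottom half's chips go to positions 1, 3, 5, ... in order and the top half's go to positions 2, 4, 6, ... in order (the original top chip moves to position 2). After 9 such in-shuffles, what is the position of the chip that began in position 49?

Track the chip's position through each in-shuffle:
49 → 45 → 37 → 21 → 42 → 31 → 9 → 18 → 36 → 19

19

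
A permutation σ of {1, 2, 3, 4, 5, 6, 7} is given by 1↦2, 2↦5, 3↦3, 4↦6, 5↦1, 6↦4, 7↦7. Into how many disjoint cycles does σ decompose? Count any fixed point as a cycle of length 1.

Cycle decomposition: (1 2 5) (3) (4 6) (7).
4 cycles.

4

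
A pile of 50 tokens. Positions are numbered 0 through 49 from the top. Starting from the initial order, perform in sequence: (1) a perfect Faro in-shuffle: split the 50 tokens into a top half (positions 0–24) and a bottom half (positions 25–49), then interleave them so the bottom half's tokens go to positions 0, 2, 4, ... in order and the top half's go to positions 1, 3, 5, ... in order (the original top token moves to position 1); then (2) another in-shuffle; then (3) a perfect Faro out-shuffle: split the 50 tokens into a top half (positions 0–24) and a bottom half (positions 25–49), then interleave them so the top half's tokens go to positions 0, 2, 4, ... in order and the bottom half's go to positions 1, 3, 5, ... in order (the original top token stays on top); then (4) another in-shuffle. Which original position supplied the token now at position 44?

Undo the operations in reverse order, starting from position 44:
  undo op 4 (in-shuffle, from bottom half): 44 ← 47
  undo op 3 (out-shuffle, from bottom half): 47 ← 48
  undo op 2 (in-shuffle, from bottom half): 48 ← 49
  undo op 1 (in-shuffle, from top half): 49 ← 24
So the token at position 44 came from original position 24.

24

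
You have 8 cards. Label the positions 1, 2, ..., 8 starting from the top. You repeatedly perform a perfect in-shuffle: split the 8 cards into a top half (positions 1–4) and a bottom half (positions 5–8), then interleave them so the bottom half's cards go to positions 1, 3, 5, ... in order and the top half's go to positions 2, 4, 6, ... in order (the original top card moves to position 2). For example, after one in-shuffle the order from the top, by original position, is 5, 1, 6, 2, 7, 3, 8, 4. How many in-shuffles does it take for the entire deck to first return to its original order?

6

The in-shuffle permutes the 8 positions with cycle lengths [2, 6].
Every card is home exactly when every cycle has completed a whole number of laps, i.e. after lcm(2, 6) = 6 in-shuffles.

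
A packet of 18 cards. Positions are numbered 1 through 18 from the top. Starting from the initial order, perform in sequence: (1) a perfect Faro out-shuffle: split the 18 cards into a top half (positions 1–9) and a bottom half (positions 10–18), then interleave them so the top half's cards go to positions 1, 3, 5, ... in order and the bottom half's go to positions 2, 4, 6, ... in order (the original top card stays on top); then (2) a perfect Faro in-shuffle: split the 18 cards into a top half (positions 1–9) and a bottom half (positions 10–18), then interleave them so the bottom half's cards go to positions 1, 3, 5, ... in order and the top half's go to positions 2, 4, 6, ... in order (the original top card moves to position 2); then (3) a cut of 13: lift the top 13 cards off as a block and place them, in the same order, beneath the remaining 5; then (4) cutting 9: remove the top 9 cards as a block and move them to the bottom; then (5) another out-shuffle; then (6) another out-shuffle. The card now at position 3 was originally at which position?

4

Undo the operations in reverse order, starting from position 3:
  undo op 6 (out-shuffle, from top half): 3 ← 2
  undo op 5 (out-shuffle, from bottom half): 2 ← 10
  undo op 4 (cut 9): 10 ← 1
  undo op 3 (cut 13): 1 ← 14
  undo op 2 (in-shuffle, from top half): 14 ← 7
  undo op 1 (out-shuffle, from top half): 7 ← 4
So the card at position 3 came from original position 4.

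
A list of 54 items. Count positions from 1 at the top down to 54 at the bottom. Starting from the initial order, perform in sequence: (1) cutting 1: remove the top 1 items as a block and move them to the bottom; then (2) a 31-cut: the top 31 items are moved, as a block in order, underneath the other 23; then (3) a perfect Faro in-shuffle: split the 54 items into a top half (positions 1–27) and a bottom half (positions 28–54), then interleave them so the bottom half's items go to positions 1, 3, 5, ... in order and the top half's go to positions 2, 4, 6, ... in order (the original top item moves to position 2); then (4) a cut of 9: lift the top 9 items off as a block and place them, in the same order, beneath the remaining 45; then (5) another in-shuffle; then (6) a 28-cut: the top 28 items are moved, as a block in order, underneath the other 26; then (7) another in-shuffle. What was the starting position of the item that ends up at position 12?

Undo the operations in reverse order, starting from position 12:
  undo op 7 (in-shuffle, from top half): 12 ← 6
  undo op 6 (cut 28): 6 ← 34
  undo op 5 (in-shuffle, from top half): 34 ← 17
  undo op 4 (cut 9): 17 ← 26
  undo op 3 (in-shuffle, from top half): 26 ← 13
  undo op 2 (cut 31): 13 ← 44
  undo op 1 (cut 1): 44 ← 45
So the item at position 12 came from original position 45.

45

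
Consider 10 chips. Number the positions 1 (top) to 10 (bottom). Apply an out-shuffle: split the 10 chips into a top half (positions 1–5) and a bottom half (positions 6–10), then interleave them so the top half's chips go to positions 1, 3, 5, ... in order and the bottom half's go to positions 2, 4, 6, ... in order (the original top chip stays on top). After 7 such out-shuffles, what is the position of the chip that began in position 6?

Track the chip's position through each out-shuffle:
6 → 2 → 3 → 5 → 9 → 8 → 6 → 2

2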